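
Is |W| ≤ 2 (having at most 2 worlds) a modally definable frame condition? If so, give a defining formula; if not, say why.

If a class were modally definable it would be closed under disjoint unions (Goldblatt–Thomason).
Any modal formula valid on each of 3 disjoint one-world frames is valid on their disjoint union (validity is preserved under disjoint unions). Each one-world frame has |W|=1≤2, but the union has |W|=3.
So no modal formula (or set of formulas) defines exactly the |W|≤2 frames.

No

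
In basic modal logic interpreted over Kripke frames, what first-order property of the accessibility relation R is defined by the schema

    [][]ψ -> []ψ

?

Suppose □□ψ→□ψ is valid. Take Rxy and set V(ψ)={w : xR²w}. Then □□ψ at x, so □ψ at x, so ψ at y, i.e. ∃z(Rxz∧Rzy).
Conversely, on a frame with density the schema holds at every world under every valuation.
Frame condition: forall x forall y (Rxy -> exists z (Rxz & Rzy)).

Density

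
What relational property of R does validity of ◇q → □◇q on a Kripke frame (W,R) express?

the Euclidean property

Suppose ◇q→□◇q is valid. Take Rxy, Rxz and set V(q)={y}. Then ◇q at x, so □◇q at x, so ◇q at z, so some w with Rzw has q; w=y, i.e. Rzy. By symmetry of the argument, Ryz.
Conversely, any frame satisfying ∀x ∀y ∀z (Rxy ∧ Rxz → Ryz) validates the schema.
Frame condition: ∀x ∀y ∀z (Rxy ∧ Rxz → Ryz).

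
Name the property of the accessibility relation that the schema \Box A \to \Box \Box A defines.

transitivity

Suppose □A→□□A is valid. Take Rxy, Ryz and set V(A)={w : Rxw}. Then □A at x, so □□A at x, so □A at y, so A at z, i.e. Rxz.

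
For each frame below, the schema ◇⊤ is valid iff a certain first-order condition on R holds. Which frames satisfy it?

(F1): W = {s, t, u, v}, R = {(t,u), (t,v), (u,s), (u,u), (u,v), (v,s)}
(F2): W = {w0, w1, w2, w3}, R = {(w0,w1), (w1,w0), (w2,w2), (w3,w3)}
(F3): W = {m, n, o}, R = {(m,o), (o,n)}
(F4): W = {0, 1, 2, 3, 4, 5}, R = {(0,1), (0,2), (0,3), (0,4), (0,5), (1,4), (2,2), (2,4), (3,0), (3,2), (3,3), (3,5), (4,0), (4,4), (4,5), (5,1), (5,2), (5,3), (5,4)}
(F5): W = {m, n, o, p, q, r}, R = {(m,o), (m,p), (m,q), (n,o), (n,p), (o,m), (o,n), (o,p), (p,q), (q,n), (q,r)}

Frame correspondent (Sahlqvist): ∀x ∃y Rxy — i.e. seriality.
(F1): fails — world s has no successor.
(F2): condition met.
(F3): fails — world n has no successor.
(F4): condition met.
(F5): fails — world r has no successor.

(F2), (F4)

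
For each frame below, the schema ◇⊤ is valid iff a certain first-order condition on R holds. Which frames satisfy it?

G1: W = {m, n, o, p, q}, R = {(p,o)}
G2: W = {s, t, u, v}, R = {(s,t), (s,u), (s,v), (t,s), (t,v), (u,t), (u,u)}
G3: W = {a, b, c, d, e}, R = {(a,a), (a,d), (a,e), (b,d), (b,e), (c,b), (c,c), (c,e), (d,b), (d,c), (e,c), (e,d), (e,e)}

The schema corresponds to seriality: ∀x ∃y Rxy.
G1: fails — world m has no successor.
G2: fails — world v has no successor.
G3: ✓.

G3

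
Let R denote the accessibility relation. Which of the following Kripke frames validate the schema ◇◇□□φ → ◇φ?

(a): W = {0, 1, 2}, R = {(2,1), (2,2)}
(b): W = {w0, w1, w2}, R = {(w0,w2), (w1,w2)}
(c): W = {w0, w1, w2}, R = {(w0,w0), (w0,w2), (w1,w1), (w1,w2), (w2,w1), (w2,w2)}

(b), (c)

This is the axiom for a generalized confluence (Geach) condition; its first-order frame correspondent is ∀x ∀y (xR²y → ∃w (yR²w ∧ xRw)).
(a): fails — 2R²1 but no w with 1R²w and 2Rw.
(b): ✓.
(c): ✓.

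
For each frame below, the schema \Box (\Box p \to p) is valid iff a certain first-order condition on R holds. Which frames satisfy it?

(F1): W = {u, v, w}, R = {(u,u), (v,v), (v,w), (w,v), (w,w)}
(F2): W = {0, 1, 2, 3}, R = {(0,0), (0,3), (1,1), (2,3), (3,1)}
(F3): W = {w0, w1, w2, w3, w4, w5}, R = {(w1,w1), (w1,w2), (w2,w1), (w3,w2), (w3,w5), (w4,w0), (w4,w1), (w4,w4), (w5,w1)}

(F1)

The schema corresponds to shift-reflexivity: \forall x \forall y (Rxy \to Ryy).
(F1): condition met.
(F2): fails — R23 but not R33.
(F3): fails — Rw1w2 but not Rw2w2.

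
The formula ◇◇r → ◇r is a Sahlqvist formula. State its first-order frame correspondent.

transitivity

Equivalently (dual form): □r → □□r.
Suppose □r→□□r is valid. Take Rxy, Ryz and set V(r)={w : Rxw}. Then □r at x, so □□r at x, so □r at y, so r at z, i.e. Rxz.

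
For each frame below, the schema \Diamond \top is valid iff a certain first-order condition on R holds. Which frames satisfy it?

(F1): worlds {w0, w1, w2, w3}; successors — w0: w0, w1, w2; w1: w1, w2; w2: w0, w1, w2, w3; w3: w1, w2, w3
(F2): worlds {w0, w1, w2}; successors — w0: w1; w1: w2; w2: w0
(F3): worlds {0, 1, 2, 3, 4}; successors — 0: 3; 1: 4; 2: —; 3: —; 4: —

This is the axiom for seriality; its first-order frame correspondent is \forall x \exists y Rxy.
(F1): ✓.
(F2): ✓.
(F3): fails — world 2 has no successor.

(F1), (F2)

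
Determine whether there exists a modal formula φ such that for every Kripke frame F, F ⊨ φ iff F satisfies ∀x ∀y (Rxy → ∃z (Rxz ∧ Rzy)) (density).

Definable; □□p → □p defines it

This is a Sahlqvist condition; the C4 axiom □□p → □p defines it.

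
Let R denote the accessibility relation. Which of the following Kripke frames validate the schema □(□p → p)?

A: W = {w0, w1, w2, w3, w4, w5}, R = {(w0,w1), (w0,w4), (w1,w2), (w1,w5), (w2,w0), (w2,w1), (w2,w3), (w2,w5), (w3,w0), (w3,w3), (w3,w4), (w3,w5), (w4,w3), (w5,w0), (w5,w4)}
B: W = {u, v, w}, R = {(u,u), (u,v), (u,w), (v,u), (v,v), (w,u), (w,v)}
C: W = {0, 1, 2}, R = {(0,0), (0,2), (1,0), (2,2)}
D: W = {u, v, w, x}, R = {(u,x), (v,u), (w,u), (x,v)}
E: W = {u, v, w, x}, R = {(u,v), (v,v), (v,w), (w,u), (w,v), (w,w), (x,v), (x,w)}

The schema corresponds to shift-reflexivity: ∀x ∀y (Rxy → Ryy).
A: fails — Rw1w5 but not Rw5w5.
B: fails — Ruw but not Rww.
C: ✓.
D: fails — Rvu but not Ruu.
E: fails — Rwu but not Ruu.

C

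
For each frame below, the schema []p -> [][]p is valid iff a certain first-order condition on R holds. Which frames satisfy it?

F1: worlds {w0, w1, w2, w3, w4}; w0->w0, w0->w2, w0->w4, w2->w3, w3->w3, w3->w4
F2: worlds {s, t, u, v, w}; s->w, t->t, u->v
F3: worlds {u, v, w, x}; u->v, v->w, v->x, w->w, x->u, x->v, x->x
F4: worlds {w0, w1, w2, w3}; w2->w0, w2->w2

F2, F4

The schema corresponds to transitivity: forall x forall y forall z (Rxy & Ryz -> Rxz).
F1: fails — Rw0w2 and Rw2w3 but not Rw0w3.
F2: satisfies the condition.
F3: fails — Ruv and Rvw but not Ruw.
F4: satisfies the condition.
Valid on: F2, F4.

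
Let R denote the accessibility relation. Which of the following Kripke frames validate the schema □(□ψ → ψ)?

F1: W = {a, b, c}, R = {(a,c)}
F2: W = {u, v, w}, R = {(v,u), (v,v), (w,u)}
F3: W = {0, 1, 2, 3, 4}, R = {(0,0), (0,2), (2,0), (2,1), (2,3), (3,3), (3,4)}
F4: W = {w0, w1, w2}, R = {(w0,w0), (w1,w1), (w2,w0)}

F4

Frame correspondent (Sahlqvist): ∀x ∀y (Rxy → Ryy) — i.e. shift-reflexivity.
F1: fails — Rac but not Rcc.
F2: fails — Rvu but not Ruu.
F3: fails — R34 but not R44.
F4: condition met.
Valid on: F4.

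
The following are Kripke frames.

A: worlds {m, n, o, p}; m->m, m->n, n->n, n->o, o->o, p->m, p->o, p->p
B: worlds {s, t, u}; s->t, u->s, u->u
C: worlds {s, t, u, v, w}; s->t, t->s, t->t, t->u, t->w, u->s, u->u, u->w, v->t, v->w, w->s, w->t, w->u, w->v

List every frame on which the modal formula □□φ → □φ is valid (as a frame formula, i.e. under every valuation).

The schema corresponds to density: ∀x ∀y (Rxy → ∃z (Rxz ∧ Rzy)).
A: condition met.
B: fails — Rst but no z with Rsz and Rzt.
C: fails — Rwv but no z with Rwz and Rzv.
Valid on: A.

A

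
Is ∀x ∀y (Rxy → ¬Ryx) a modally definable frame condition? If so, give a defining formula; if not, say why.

Any modally definable frame class is closed under surjective bounded morphisms.
The 4-cycle (worlds 0,1,2,3 with 0→1→2→3→0) is asymmetric. Mapping every world to a single reflexive point • is a surjective bounded morphism, and the reflexive point is not asymmetric (R•• but asymmetry requires ¬R••).
So the class is not modally definable.

No — not modally definable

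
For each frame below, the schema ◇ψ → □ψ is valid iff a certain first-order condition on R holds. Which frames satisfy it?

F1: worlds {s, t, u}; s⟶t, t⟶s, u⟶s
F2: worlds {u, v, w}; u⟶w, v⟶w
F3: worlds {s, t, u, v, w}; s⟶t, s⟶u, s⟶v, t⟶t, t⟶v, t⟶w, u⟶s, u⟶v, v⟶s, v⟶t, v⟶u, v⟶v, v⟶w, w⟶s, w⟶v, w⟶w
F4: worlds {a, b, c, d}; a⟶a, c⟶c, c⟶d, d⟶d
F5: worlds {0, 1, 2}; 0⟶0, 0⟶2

This is the axiom for partial functionality; its first-order frame correspondent is ∀x ∀y ∀z (Rxy ∧ Rxz → y = z).
F1: ✓.
F2: ✓.
F3: fails — s sees both t and u.
F4: fails — c sees both c and d.
F5: fails — 0 sees both 0 and 2.

F1, F2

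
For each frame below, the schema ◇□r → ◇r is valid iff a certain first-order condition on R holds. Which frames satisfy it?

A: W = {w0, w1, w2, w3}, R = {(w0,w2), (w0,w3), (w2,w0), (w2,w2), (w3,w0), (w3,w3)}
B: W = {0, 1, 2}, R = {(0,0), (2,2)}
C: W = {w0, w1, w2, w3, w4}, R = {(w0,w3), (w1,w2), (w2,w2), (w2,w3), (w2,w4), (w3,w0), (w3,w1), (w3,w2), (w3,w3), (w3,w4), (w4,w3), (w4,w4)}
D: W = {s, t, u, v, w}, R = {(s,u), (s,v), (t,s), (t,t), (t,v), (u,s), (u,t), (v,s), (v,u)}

A, B, C

The schema corresponds to a generalized confluence (Geach) condition: ∀x ∀y (xRy → ∃w (yRw ∧ xRw)).
A: holds.
B: holds.
C: holds.
D: fails — sRu but no w* with uRw* and sRw*.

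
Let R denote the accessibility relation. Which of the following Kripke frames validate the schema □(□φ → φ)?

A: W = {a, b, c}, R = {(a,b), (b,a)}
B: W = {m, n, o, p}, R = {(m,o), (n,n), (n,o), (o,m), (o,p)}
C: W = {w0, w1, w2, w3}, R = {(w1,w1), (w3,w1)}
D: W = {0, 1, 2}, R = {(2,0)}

C

The schema corresponds to shift-reflexivity: ∀x ∀y (Rxy → Ryy).
A: fails — Rab but not Rbb.
B: fails — Rom but not Rmm.
C: satisfies the condition.
D: fails — R20 but not R00.
Valid on: C.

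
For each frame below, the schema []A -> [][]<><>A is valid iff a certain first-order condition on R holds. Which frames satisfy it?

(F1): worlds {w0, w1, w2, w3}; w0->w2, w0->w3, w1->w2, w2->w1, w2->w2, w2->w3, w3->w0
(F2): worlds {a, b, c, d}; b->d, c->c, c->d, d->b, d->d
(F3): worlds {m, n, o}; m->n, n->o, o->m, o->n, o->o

Frame correspondent (Sahlqvist): forall x forall z (x R^2 z -> exists w (xRw & z R^2 w)) — i.e. a generalized confluence (Geach) condition.
(F1): fails — w3R²w3 but no w with w3Rw and w3R²w.
(F2): holds.
(F3): holds.
Valid on: (F2), (F3).

(F2), (F3)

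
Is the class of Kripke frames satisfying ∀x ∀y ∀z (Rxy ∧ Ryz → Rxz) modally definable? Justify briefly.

Yes — defined by □q → □□q

The condition is transitivity. A defining modal formula is □q → □□q.
Suppose □q→□□q is valid. Take Rxy, Ryz and set V(q)={w : Rxw}. Then □q at x, so □□q at x, so □q at y, so q at z, i.e. Rxz.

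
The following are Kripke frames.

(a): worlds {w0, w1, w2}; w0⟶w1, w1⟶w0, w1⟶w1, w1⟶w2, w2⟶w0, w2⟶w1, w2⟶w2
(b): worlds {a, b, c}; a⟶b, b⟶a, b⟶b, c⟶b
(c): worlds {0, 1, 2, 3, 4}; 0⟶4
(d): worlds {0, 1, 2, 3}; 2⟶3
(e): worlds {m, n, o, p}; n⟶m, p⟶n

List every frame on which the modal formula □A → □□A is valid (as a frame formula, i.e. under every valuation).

This is the axiom for transitivity; its first-order frame correspondent is ∀x ∀y ∀z (Rxy ∧ Ryz → Rxz).
(a): fails — Rw0w1 and Rw1w2 but not Rw0w2.
(b): fails — Rab and Rba but not Raa.
(c): holds.
(d): holds.
(e): fails — Rpn and Rnm but not Rpm.

(c), (d)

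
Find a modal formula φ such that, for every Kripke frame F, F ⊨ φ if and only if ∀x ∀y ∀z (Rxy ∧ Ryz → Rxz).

A defining formula is □q → □□q (the 4 axiom).

□q → □□q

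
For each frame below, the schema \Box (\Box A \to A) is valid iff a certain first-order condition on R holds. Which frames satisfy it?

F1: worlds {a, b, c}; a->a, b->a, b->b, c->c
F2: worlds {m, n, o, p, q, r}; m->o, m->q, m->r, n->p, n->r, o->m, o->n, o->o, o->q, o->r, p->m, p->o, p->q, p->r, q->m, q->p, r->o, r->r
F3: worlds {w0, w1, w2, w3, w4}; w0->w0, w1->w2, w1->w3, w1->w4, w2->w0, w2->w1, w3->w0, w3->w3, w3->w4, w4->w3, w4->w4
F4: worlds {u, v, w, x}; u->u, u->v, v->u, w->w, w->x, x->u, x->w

Frame correspondent (Sahlqvist): \forall x \forall y (Rxy \to Ryy) — i.e. shift-reflexivity.
F1: holds.
F2: fails — Rom but not Rmm.
F3: fails — Rw1w2 but not Rw2w2.
F4: fails — Ruv but not Rvv.
Valid on: F1.

F1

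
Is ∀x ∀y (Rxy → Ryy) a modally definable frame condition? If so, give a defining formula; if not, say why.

Yes — defined by □(□p → p)

This is a Sahlqvist condition; the T□ axiom □(□p → p) defines it.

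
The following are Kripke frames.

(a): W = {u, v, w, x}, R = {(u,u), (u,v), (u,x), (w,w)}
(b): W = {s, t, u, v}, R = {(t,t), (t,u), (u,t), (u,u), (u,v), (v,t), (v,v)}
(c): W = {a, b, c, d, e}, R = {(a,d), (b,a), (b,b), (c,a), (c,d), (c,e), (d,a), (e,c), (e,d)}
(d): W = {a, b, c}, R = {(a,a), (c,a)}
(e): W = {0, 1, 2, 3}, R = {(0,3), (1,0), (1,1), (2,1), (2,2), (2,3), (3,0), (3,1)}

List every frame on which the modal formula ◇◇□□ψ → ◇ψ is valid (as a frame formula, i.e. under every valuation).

(b), (d)

Frame correspondent (Sahlqvist): ∀x ∀y (xR²y → ∃w (yR²w ∧ xRw)) — i.e. a generalized confluence (Geach) condition.
(a): fails — uR²v but no t with vR²t and uRt.
(b): condition met.
(c): fails — aR²a but no w with aR²w and aRw.
(d): condition met.
(e): fails — 0R²0 but no w with 0R²w and 0Rw.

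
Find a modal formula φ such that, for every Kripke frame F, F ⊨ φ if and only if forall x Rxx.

A defining formula is □q → q (the T axiom).

□q → q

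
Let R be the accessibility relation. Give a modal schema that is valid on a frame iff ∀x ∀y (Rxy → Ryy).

A defining formula is □(□q → q) (the T□ axiom).
Suppose □(□q→q) is valid. Take Rxy and set V(q)={w : Ryw}. Then at y, □q holds; since □(□q→q) at x, □q→q at y, so q at y, i.e. Ryy.

□(□q → q)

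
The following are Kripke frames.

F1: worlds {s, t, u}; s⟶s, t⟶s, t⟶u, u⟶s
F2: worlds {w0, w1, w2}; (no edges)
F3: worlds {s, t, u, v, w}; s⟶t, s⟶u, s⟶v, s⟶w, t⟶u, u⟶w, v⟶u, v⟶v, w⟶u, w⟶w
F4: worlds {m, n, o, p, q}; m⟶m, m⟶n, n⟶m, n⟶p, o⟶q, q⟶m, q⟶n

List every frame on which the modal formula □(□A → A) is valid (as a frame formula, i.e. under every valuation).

This is the axiom for shift-reflexivity; its first-order frame correspondent is ∀x ∀y (Rxy → Ryy).
F1: fails — Rtu but not Ruu.
F2: condition met.
F3: fails — Rwu but not Ruu.
F4: fails — Roq but not Rqq.

F2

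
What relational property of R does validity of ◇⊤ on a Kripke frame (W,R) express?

seriality: ∀x ∃y Rxy

◇⊤ holds at w iff w has a successor, so frame-validity of ◇⊤ is exactly seriality. Equivalently via □p → ◇p:
Suppose □p→◇p is valid. At any x set V(p)=W. Then □p at x, so ◇p at x, so x has a successor.
The converse is a direct semantic check.
So the correspondent is seriality.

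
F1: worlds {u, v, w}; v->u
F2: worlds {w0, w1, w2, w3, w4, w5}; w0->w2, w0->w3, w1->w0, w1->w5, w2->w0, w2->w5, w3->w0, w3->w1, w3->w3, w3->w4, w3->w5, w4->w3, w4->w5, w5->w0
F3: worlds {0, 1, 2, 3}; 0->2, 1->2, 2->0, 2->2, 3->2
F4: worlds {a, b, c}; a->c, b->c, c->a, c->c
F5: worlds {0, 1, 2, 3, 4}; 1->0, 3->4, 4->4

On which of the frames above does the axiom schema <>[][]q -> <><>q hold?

F2, F3, F4

Frame correspondent (Sahlqvist): forall x forall y (xRy -> exists w (y R^2 w & x R^2 w)) — i.e. a generalized confluence (Geach) condition.
F1: fails — vRu but no t with uR²t and vR²t.
F2: ✓.
F3: ✓.
F4: ✓.
F5: fails — 1R0 but no w with 0R²w and 1R²w.
Valid on: F2, F3, F4.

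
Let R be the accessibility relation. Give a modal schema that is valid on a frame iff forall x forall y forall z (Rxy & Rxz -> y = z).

◇q → □q

This is partial functionality; the standard corresponding axiom is CD: ◇q → □q.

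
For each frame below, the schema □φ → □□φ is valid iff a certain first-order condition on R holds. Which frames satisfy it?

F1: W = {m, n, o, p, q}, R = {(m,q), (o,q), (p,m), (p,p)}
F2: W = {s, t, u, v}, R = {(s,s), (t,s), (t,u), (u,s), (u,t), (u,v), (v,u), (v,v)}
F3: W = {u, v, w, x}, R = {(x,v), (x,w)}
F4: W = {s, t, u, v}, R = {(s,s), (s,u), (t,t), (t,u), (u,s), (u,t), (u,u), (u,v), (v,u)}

F3

Frame correspondent (Sahlqvist): ∀x ∀y ∀z (Rxy ∧ Ryz → Rxz) — i.e. transitivity.
F1: fails — Rpm and Rmq but not Rpq.
F2: fails — Ruv and Rvu but not Ruu.
F3: condition met.
F4: fails — Rvu and Ruv but not Rvv.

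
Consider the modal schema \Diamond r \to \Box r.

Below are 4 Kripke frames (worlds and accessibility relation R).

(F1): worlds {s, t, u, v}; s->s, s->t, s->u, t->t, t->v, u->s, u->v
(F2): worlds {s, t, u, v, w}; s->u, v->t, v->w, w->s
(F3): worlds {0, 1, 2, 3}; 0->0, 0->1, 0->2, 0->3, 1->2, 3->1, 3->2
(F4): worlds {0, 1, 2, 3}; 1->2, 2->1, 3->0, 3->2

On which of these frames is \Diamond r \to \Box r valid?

Frame correspondent (Sahlqvist): \forall x \forall y \forall z (Rxy \wedge Rxz \to y = z) — i.e. partial functionality.
(F1): fails — s sees both s and t.
(F2): fails — v sees both t and w.
(F3): fails — 0 sees both 0 and 1.
(F4): fails — 3 sees both 0 and 2.
Valid on no frame.

none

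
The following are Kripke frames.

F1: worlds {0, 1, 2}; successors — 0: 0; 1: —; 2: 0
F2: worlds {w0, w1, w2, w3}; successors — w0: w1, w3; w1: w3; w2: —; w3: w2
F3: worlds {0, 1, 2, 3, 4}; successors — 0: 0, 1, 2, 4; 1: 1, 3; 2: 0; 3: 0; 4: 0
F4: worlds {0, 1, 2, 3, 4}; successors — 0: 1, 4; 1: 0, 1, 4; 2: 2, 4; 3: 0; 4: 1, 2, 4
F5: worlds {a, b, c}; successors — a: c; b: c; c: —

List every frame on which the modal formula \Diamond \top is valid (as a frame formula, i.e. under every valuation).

F3, F4

This is the axiom for seriality; its first-order frame correspondent is \forall x \exists y Rxy.
F1: fails — world 1 has no successor.
F2: fails — world w2 has no successor.
F3: holds.
F4: holds.
F5: fails — world c has no successor.
Valid on: F3, F4.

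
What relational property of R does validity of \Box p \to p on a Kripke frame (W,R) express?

reflexivity

Suppose □p→p is valid. At any x set V(p)={w : Rxw}. Then □p holds at x, so p holds at x, i.e. Rxx.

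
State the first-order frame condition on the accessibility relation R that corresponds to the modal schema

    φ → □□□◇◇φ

∀x ∀z (xR³z → ∃w (x = w ∧ zR²w))

This is a Sahlqvist (Geach-type) schema ◇^0□^0φ → □^3◇^2φ.
Minimal-valuation argument: fix x; take any y with xR^0y and any z with xR^3z. Set V(φ) to the set of worlds R-reachable from y in exactly 0 steps. Then □^0φ holds at y, so the antecedent holds at x; validity forces ◇^2φ at z, giving a w with zR^2w and yR^0w.
First-order correspondent: ∀x ∀z (xR³z → ∃w (x = w ∧ zR²w)).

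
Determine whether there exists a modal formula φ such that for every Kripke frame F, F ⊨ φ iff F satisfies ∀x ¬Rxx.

No — not modally definable

Any modally definable frame class is closed under surjective bounded morphisms.
The 5-cycle (worlds a,b,c,d,e with a→b→c→d→e→a) is irreflexive, and the map sending every world to a single reflexive point • is a surjective bounded morphism (forth: every edge maps to (•,•); back: every world has a successor). So any modal formula valid on the 5-cycle is also valid on the reflexive point, which is not irreflexive.
So no modal formula (or set of formulas) defines exactly the irreflexive frames.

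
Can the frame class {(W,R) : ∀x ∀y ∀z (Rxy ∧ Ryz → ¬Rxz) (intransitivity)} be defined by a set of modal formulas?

If a class were modally definable it would be closed under surjective bounded morphisms (Goldblatt–Thomason).
The 5-cycle (worlds a,b,c,d,e with a→b→c→d→e→a) is intransitive. Mapping every world to a single reflexive point • is a surjective bounded morphism; the reflexive point is not intransitive (R••∧R•• but R••).
Hence intransitivity is not modally definable.

Not definable by any modal formula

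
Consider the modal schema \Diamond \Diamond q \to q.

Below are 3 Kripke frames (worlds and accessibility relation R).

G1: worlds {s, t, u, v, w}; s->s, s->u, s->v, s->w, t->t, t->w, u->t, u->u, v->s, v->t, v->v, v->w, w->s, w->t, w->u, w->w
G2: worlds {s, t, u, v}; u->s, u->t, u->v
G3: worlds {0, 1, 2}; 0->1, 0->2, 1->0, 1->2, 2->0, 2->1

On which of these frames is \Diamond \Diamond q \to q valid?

G2

Frame correspondent (Sahlqvist): \forall x \forall y (x R^2 y \to \exists w (y = w \wedge x = w)) — i.e. a generalized confluence (Geach) condition.
G1: fails — sR²t but t ≠ s.
G2: ✓.
G3: fails — 0R²1 but 1 ≠ 0.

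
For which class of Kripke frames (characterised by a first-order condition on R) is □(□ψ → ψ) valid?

Suppose □(□ψ→ψ) is valid. Take Rxy and set V(ψ)={w : Ryw}. Then at y, □ψ holds; since □(□ψ→ψ) at x, □ψ→ψ at y, so ψ at y, i.e. Ryy.
The converse is a direct semantic check.
So the correspondent is shift-reflexivity.

Shift-reflexivity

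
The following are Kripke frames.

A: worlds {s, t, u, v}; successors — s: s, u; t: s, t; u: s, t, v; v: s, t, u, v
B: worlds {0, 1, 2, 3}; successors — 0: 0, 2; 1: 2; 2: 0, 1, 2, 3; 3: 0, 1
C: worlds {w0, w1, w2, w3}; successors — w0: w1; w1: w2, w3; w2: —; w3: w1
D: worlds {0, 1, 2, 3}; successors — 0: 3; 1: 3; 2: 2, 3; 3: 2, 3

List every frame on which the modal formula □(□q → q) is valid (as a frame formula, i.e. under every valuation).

D

The schema corresponds to shift-reflexivity: ∀x ∀y (Rxy → Ryy).
A: fails — Rvu but not Ruu.
B: fails — R23 but not R33.
C: fails — Rw1w2 but not Rw2w2.
D: ✓.
Valid on: D.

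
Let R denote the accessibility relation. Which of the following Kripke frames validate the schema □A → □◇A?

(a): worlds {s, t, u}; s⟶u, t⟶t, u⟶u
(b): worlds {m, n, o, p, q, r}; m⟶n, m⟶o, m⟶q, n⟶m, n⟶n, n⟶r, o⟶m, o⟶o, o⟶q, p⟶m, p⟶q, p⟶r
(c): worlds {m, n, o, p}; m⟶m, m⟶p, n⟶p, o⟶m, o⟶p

(a)

This is the axiom for a generalized confluence (Geach) condition; its first-order frame correspondent is ∀x ∀z (xRz → ∃w (xRw ∧ zRw)).
(a): ✓.
(b): fails — mRq but no w with mRw and qRw.
(c): fails — mRp but no w with mRw and pRw.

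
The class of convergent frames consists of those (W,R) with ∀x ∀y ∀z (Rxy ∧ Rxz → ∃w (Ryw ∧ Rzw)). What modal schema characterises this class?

A defining formula is ◇□ψ → □◇ψ (the .2 axiom).

◇□ψ → □◇ψ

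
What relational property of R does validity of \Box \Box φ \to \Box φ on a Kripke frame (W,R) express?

Suppose □□φ→□φ is valid. Take Rxy and set V(φ)={w : xR²w}. Then □□φ at x, so □φ at x, so φ at y, i.e. ∃z(Rxz∧Rzy).
Conversely, on a frame with density the schema holds at every world under every valuation.
So the correspondent is density.

Density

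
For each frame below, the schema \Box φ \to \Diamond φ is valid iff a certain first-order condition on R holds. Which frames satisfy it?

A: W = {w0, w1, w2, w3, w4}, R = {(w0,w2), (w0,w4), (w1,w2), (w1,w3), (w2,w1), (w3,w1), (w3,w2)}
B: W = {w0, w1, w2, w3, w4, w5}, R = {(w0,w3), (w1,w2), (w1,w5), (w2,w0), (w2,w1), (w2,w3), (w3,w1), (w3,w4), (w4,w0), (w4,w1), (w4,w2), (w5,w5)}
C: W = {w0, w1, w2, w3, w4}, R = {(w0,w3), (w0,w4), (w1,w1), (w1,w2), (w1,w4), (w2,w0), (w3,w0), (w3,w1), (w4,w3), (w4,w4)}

This is the axiom for seriality; its first-order frame correspondent is \forall x \exists y Rxy.
A: fails — world w4 has no successor.
B: ✓.
C: ✓.

B, C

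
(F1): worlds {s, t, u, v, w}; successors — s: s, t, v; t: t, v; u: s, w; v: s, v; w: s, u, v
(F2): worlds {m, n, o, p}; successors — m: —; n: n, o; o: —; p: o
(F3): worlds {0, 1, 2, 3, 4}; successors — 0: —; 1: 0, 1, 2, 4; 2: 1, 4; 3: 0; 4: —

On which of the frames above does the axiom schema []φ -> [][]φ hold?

(F2)

Frame correspondent (Sahlqvist): forall x forall y forall z (Rxy & Ryz -> Rxz) — i.e. transitivity.
(F1): fails — Rtv and Rvs but not Rts.
(F2): satisfies the condition.
(F3): fails — R21 and R10 but not R20.
Valid on: (F2).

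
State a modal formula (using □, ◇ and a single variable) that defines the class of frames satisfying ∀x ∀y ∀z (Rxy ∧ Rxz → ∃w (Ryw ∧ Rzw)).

This is convergence; the standard corresponding axiom is .2: ◇□q → □◇q.
Suppose ◇□q→□◇q is valid. Take Rxy, Rxz and set V(q)={w : Ryw}. Then □q at y so ◇□q at x, so □◇q at x, so ◇q at z, giving w with Rzw and Ryw.

◇□q → □◇q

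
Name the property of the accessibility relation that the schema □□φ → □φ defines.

Suppose □□φ→□φ is valid. Take Rxy and set V(φ)={w : xR²w}. Then □□φ at x, so □φ at x, so φ at y, i.e. ∃z(Rxz∧Rzy).

density: ∀x ∀y (Rxy → ∃z (Rxz ∧ Rzy))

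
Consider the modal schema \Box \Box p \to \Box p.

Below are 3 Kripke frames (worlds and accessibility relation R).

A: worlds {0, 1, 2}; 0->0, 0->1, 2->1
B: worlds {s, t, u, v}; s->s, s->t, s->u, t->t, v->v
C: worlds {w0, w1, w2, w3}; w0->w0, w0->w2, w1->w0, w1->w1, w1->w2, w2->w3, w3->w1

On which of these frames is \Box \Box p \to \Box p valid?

B

This is the axiom for density; its first-order frame correspondent is \forall x \forall y (Rxy \to \exists z (Rxz \wedge Rzy)).
A: fails — R21 but no z with R2z and Rz1.
B: holds.
C: fails — Rw2w3 but no z with Rw2z and Rzw3.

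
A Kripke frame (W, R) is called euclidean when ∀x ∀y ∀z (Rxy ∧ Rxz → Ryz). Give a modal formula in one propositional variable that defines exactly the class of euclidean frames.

The condition is the Euclidean property. The 5 schema ◇s → □◇s defines it.
Suppose ◇s→□◇s is valid. Take Rxy, Rxz and set V(s)={y}. Then ◇s at x, so □◇s at x, so ◇s at z, so some w with Rzw has s; w=y, i.e. Rzy. By symmetry of the argument, Ryz.

◇s → □◇s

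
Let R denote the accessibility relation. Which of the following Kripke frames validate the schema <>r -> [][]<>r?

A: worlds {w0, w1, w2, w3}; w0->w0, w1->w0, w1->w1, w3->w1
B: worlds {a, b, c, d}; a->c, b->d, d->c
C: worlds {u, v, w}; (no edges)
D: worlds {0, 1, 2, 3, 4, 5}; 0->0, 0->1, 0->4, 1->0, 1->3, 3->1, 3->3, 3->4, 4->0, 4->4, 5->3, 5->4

C

The schema corresponds to a generalized confluence (Geach) condition: forall x forall y forall z ((xRy & x R^2 z) -> exists w (y = w & zRw)).
A: fails — w1Rw1, w1R²w0 but no w with w1=w and w0Rw.
B: fails — bRd, bR²c but no w with d=w and cRw.
C: ✓.
D: fails — 0R0, 0R²3 but no w with 0=w and 3Rw.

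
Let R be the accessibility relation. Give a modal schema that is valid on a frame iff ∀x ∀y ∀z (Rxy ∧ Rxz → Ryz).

◇p → □◇p

A defining formula is ◇p → □◇p (the 5 axiom).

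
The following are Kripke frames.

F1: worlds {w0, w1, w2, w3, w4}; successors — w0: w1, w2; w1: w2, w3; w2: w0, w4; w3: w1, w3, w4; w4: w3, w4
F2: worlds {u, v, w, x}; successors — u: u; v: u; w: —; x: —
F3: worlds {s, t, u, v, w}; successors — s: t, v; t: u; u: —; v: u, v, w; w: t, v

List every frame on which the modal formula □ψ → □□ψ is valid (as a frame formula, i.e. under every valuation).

Frame correspondent (Sahlqvist): ∀x ∀y ∀z (Rxy ∧ Ryz → Rxz) — i.e. transitivity.
F1: fails — Rw1w2 and Rw2w4 but not Rw1w4.
F2: holds.
F3: fails — Rwt and Rtu but not Rwu.

F2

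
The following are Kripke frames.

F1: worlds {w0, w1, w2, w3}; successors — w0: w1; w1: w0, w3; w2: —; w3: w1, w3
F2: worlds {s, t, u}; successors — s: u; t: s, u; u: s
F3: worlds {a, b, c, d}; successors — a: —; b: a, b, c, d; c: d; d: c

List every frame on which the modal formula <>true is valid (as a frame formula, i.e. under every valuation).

F2

The schema corresponds to seriality: forall x exists y Rxy.
F1: fails — world w2 has no successor.
F2: holds.
F3: fails — world a has no successor.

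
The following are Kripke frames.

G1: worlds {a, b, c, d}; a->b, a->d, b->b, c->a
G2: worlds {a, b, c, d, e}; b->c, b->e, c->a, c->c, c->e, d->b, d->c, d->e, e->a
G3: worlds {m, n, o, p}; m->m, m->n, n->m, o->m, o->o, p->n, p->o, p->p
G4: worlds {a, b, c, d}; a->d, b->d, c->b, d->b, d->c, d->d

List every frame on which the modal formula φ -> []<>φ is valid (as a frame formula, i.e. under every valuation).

none

This is the axiom for symmetry; its first-order frame correspondent is forall x forall y (Rxy -> Ryx).
G1: fails — Rca but not Rac.
G2: fails — Rbc but not Rcb.
G3: fails — Rom but not Rmo.
G4: fails — Rdc but not Rcd.
Valid on no frame.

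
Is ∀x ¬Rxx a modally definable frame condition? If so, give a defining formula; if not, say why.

Any modally definable frame class is closed under surjective bounded morphisms.
The 4-cycle (worlds 0,1,2,3 with 0→1→2→3→0) is irreflexive, and the map sending every world to a single reflexive point • is a surjective bounded morphism (forth: every edge maps to (•,•); back: every world has a successor). So any modal formula valid on the 4-cycle is also valid on the reflexive point, which is not irreflexive.
So no modal formula (or set of formulas) defines exactly the irreflexive frames.

Not modally definable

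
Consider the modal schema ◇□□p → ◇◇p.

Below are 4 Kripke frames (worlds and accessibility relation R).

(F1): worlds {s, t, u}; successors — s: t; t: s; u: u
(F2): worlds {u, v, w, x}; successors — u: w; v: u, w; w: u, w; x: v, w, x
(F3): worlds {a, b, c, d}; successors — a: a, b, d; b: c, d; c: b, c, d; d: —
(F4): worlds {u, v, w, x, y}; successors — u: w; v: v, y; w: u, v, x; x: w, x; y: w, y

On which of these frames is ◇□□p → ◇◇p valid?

The schema corresponds to a generalized confluence (Geach) condition: ∀x ∀y (xRy → ∃w (yR²w ∧ xR²w)).
(F1): fails — sRt but no w with tR²w and sR²w.
(F2): satisfies the condition.
(F3): fails — aRd but no w with dR²w and aR²w.
(F4): satisfies the condition.

(F2), (F4)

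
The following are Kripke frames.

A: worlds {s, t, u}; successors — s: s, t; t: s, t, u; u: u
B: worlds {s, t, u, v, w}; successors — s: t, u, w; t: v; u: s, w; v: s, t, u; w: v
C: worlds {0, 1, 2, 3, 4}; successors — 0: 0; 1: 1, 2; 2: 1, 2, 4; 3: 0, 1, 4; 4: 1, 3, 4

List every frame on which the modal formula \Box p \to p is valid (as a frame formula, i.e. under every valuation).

Frame correspondent (Sahlqvist): \forall x Rxx — i.e. reflexivity.
A: condition met.
B: fails — world s does not see itself.
C: fails — world 3 does not see itself.
Valid on: A.

A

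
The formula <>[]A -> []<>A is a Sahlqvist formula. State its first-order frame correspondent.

This schema is the .2 axiom.
Its frame correspondent is convergence — forall x forall y forall z (Rxy & Rxz -> exists w (Ryw & Rzw)).

Convergence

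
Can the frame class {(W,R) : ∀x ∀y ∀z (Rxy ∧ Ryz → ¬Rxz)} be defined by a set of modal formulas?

If a class were modally definable it would be closed under surjective bounded morphisms (Goldblatt–Thomason).
The 7-cycle (worlds a,b,c,d,e,f,g with a→b→c→d→e→f→g→a) is intransitive. Mapping every world to a single reflexive point • is a surjective bounded morphism; the reflexive point is not intransitive (R••∧R•• but R••).
Hence intransitivity is not modally definable.

No — not modally definable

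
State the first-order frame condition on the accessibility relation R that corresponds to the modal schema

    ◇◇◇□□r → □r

This is a Sahlqvist (Geach-type) schema ◇^3□^2r → □^1◇^0r.
Minimal-valuation argument: fix x; take any y with xR^3y and any z with xR^1z. Set V(r) to the set of worlds R-reachable from y in exactly 2 steps. Then □^2r holds at y, so the antecedent holds at x; validity forces ◇^0r at z, giving a w with zR^0w and yR^2w.
First-order correspondent: ∀x ∀y ∀z ((xR³y ∧ xRz) → ∃w (yR²w ∧ z = w)).

∀x ∀y ∀z ((xR³y ∧ xRz) → ∃w (yR²w ∧ z = w))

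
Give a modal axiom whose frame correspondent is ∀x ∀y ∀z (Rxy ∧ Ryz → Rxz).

□r → □□r

A defining formula is □r → □□r (the 4 axiom).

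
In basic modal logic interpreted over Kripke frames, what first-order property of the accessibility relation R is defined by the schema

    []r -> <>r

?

Suppose □r→◇r is valid. At any x set V(r)=W. Then □r at x, so ◇r at x, so x has a successor.

seriality: forall x exists y Rxy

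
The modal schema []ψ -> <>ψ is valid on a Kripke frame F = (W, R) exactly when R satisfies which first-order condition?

seriality: forall x exists y Rxy

Suppose □ψ→◇ψ is valid. At any x set V(ψ)=W. Then □ψ at x, so ◇ψ at x, so x has a successor.
Conversely, any frame satisfying forall x exists y Rxy validates the schema.
So the correspondent is seriality.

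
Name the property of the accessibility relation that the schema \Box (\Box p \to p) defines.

shift-reflexivity

Suppose □(□p→p) is valid. Take Rxy and set V(p)={w : Ryw}. Then at y, □p holds; since □(□p→p) at x, □p→p at y, so p at y, i.e. Ryy.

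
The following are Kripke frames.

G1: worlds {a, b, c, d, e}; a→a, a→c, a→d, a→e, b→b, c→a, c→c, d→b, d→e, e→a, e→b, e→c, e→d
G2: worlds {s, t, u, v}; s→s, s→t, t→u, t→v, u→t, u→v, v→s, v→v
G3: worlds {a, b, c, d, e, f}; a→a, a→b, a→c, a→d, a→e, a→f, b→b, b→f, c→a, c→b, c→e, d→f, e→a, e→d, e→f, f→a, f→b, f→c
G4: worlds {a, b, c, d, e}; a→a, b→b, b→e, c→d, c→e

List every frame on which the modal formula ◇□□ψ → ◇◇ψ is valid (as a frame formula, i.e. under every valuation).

Frame correspondent (Sahlqvist): ∀x ∀y (xRy → ∃w (yR²w ∧ xR²w)) — i.e. a generalized confluence (Geach) condition.
G1: holds.
G2: holds.
G3: holds.
G4: fails — bRe but no w with eR²w and bR²w.

G1, G2, G3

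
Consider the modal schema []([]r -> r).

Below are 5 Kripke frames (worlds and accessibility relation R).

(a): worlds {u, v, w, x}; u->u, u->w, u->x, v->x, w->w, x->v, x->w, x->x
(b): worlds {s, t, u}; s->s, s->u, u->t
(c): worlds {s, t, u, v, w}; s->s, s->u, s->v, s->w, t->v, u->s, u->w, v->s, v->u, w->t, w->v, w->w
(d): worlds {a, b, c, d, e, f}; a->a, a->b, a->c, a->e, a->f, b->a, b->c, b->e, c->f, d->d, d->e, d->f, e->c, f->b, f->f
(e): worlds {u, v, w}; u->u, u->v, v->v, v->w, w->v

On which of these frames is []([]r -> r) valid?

none

The schema corresponds to shift-reflexivity: forall x forall y (Rxy -> Ryy).
(a): fails — Rxv but not Rvv.
(b): fails — Rsu but not Ruu.
(c): fails — Rwt but not Rtt.
(d): fails — Rbc but not Rcc.
(e): fails — Rvw but not Rww.
Valid on no frame.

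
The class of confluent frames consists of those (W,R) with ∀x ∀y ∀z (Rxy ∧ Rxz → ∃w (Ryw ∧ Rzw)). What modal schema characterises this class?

◇□ψ → □◇ψ

A defining formula is ◇□ψ → □◇ψ (the .2 axiom).
Suppose ◇□ψ→□◇ψ is valid. Take Rxy, Rxz and set V(ψ)={w : Ryw}. Then □ψ at y so ◇□ψ at x, so □◇ψ at x, so ◇ψ at z, giving w with Rzw and Ryw.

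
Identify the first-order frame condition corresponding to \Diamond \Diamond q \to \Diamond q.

transitivity

This is a form of the 4 axiom.
It corresponds to transitivity: \forall x \forall y \forall z (Rxy \wedge Ryz \to Rxz).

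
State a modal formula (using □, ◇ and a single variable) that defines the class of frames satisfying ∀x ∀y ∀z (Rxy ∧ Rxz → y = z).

A defining formula is ◇r → □r (the CD axiom).
Suppose ◇r→□r is valid. Take Rxy, Rxz and set V(r)={y}. Then ◇r at x, so □r at x, so r at z, i.e. z=y.

◇r → □r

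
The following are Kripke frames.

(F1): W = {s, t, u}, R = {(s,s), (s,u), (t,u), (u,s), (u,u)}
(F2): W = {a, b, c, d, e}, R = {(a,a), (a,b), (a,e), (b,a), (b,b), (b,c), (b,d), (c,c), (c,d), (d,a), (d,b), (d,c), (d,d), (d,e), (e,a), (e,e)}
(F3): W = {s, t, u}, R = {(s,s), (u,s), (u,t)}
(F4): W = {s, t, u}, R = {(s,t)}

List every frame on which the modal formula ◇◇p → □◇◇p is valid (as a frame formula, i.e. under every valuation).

(F1), (F4)

The schema corresponds to a generalized confluence (Geach) condition: ∀x ∀y ∀z ((xR²y ∧ xRz) → ∃w (y = w ∧ zR²w)).
(F1): ✓.
(F2): fails — aR²c, aRe but no w with c=w and eR²w.
(F3): fails — uR²s, uRt but no w with s=w and tR²w.
(F4): ✓.
Valid on: (F1), (F4).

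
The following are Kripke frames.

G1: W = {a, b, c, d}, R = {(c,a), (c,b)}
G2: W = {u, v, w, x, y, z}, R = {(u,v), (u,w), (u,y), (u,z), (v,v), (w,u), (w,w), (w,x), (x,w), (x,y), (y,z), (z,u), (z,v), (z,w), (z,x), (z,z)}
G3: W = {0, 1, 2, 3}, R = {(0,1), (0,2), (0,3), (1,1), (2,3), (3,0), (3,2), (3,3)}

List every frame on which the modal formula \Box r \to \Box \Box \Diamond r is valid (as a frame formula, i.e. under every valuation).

Frame correspondent (Sahlqvist): \forall x \forall z (x R^2 z \to \exists w (xRw \wedge zRw)) — i.e. a generalized confluence (Geach) condition.
G1: condition met.
G2: fails — wR²v but no t with wRt and vRt.
G3: fails — 3R²1 but no w with 3Rw and 1Rw.
Valid on: G1.

G1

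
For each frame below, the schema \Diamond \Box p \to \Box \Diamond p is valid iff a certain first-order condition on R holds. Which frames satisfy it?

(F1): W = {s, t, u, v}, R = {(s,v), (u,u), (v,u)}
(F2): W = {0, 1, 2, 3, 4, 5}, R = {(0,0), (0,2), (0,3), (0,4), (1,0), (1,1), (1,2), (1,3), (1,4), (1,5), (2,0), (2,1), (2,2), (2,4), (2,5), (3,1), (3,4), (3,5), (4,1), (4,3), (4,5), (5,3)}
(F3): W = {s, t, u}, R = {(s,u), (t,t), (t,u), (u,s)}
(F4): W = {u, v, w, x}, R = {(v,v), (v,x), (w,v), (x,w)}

(F1)

Frame correspondent (Sahlqvist): \forall x \forall y \forall z (Rxy \wedge Rxz \to \exists w (Ryw \wedge Rzw)) — i.e. convergence.
(F1): satisfies the condition.
(F2): fails — R12 and R15 but 2 and 5 have no common successor.
(F3): fails — Rtu and Rtt but u and t have no common successor.
(F4): fails — Rvx and Rvv but x and v have no common successor.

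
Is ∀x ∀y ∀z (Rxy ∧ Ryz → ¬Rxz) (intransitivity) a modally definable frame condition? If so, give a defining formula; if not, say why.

Modal frame validity is preserved under surjective bounded morphisms.
The 5-cycle (worlds a,b,c,d,e with a→b→c→d→e→a) is intransitive. Mapping every world to a single reflexive point • is a surjective bounded morphism; the reflexive point is not intransitive (R••∧R•• but R••).
So no modal formula (or set of formulas) defines exactly the intransitive frames.

No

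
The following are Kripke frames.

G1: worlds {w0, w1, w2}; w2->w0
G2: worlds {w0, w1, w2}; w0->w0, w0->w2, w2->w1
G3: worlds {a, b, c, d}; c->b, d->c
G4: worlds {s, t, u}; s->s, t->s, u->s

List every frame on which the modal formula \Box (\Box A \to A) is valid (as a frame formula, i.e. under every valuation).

Frame correspondent (Sahlqvist): \forall x \forall y (Rxy \to Ryy) — i.e. shift-reflexivity.
G1: fails — Rw2w0 but not Rw0w0.
G2: fails — Rw0w2 but not Rw2w2.
G3: fails — Rcb but not Rbb.
G4: ✓.
Valid on: G4.

G4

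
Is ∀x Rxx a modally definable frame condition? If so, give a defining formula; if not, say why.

Yes, by □q → q

This is a Sahlqvist condition; the T axiom □q → q defines it.
Suppose □q→q is valid. At any x set V(q)={w : Rxw}. Then □q holds at x, so q holds at x, i.e. Rxx.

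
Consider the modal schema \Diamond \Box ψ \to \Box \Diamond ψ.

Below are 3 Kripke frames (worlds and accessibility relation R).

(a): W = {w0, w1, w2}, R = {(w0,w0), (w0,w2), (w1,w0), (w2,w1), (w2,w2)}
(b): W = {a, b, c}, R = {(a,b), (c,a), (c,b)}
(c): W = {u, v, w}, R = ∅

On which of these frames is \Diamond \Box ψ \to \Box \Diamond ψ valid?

Frame correspondent (Sahlqvist): \forall x \forall y \forall z (Rxy \wedge Rxz \to \exists w (Ryw \wedge Rzw)) — i.e. convergence.
(a): fails — Rw2w2 and Rw2w1 but w2 and w1 have no common successor.
(b): fails — Rab and Rab but b and b have no common successor.
(c): holds.
Valid on: (c).

(c)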